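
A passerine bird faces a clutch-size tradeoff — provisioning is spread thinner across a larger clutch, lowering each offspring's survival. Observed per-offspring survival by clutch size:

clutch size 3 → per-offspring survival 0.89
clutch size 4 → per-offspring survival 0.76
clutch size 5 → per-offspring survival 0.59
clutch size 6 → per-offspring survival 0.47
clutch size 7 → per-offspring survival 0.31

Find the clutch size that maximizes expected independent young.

4

Expected independent young = c × s(c):
  c=3: 3 × 0.89 = 2.670
  c=4: 4 × 0.76 = 3.040
  c=5: 5 × 0.59 = 2.950
  c=6: 6 × 0.47 = 2.820
  c=7: 7 × 0.31 = 2.170
Maximum at c = 4 (3.040 independent young).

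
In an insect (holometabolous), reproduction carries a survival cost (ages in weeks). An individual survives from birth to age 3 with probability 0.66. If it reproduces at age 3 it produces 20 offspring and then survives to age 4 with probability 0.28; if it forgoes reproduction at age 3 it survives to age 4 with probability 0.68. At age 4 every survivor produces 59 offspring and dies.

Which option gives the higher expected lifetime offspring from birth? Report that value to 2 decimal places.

breed at age 3: R₀ = 0.66 × (20 + 0.28 × 59) = 0.66 × 36.5200 = 24.1032
delay to age 4: R₀ = 0.66 × (0.68 × 59) = 0.66 × 40.1200 = 26.4792
Higher: delay to age 4 (26.4792).

26.48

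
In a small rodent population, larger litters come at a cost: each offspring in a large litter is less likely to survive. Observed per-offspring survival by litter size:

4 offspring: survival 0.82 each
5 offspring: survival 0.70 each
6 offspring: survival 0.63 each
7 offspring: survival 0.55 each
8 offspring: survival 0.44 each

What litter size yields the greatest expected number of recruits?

Expected recruits = c × s(c):
  c=4: 4 × 0.82 = 3.280
  c=5: 5 × 0.70 = 3.500
  c=6: 6 × 0.63 = 3.780
  c=7: 7 × 0.55 = 3.850
  c=8: 8 × 0.44 = 3.520
Maximum at c = 7 (3.850 recruits).

7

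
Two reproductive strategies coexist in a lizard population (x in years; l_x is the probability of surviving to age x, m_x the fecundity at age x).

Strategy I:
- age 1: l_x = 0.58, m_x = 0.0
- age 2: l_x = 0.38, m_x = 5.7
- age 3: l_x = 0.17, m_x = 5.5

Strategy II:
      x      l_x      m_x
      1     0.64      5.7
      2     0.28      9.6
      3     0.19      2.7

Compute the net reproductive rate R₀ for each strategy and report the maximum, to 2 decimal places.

6.85

Strategy I: R₀ = 0.58×0.0 + 0.38×5.7 + 0.17×5.5 = 3.1010
Strategy II: R₀ = 0.64×5.7 + 0.28×9.6 + 0.19×2.7 = 6.8490
Highest R₀: strategy II with 6.8490.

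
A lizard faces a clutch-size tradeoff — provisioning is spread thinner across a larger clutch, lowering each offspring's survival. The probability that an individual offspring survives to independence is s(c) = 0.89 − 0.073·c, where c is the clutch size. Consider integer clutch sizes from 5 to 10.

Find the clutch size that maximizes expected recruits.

Expected recruits = c × s(c):
  c=5: 5 × 0.525 = 2.625
  c=6: 6 × 0.452 = 2.712
  c=7: 7 × 0.379 = 2.653
  c=8: 8 × 0.306 = 2.448
  c=9: 9 × 0.233 = 2.097
  c=10: 10 × 0.160 = 1.600
Maximum at c = 6 (2.712 recruits).

6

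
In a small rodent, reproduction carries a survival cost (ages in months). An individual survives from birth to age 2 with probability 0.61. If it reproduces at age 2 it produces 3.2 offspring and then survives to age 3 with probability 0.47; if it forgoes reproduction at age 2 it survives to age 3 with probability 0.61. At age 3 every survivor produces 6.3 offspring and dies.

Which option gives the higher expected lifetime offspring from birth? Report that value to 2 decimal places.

breed at age 2: R₀ = 0.61 × (3.2 + 0.47 × 6.3) = 0.61 × 6.1610 = 3.7582
delay to age 3: R₀ = 0.61 × (0.61 × 6.3) = 0.61 × 3.8430 = 2.3442
Higher: breed at age 2 (3.7582).

3.76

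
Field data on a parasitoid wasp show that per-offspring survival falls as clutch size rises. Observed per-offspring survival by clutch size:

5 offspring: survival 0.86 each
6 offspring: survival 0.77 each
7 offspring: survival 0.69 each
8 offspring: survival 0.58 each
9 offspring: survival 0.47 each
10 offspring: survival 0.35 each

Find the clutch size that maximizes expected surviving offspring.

7

Expected surviving offspring = c × s(c):
  c=5: 5 × 0.86 = 4.300
  c=6: 6 × 0.77 = 4.620
  c=7: 7 × 0.69 = 4.830
  c=8: 8 × 0.58 = 4.640
  c=9: 9 × 0.47 = 4.230
  c=10: 10 × 0.35 = 3.500
Maximum at c = 7 (4.830 surviving offspring).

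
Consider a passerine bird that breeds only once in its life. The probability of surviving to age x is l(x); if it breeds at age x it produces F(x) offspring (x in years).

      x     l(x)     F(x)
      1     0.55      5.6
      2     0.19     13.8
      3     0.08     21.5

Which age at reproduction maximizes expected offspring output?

1

Expected offspring if breeding at age x = l(x) × F(x):
  age 1: 0.55 × 5.6 = 3.080
  age 2: 0.19 × 13.8 = 2.622
  age 3: 0.08 × 21.5 = 1.720
Maximum at age 1 (3.080).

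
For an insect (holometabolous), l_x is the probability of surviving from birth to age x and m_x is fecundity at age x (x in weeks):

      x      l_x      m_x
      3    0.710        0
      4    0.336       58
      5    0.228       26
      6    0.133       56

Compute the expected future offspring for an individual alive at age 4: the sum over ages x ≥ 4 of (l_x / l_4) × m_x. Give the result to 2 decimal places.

l_4 = 0.336. Conditional survival from age 4 to x is l_x / l_4.
  x=4: (0.336/0.336) × 58 = 58.0000
  x=5: (0.228/0.336) × 26 = 17.6429
  x=6: (0.133/0.336) × 56 = 22.1667
Sum = 58.0000 + 17.6429 + 22.1667 = 97.8095

97.81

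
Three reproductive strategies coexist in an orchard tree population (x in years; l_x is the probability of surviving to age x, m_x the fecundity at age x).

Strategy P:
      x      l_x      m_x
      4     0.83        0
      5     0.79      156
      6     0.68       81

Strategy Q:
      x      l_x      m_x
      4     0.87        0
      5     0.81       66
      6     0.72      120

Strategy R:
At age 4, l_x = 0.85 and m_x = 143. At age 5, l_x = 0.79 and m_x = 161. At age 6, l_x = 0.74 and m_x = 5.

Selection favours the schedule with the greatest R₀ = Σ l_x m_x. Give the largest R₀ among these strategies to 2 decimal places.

Strategy P: R₀ = 0.83×0 + 0.79×156 + 0.68×81 = 178.3200
Strategy Q: R₀ = 0.87×0 + 0.81×66 + 0.72×120 = 139.8600
Strategy R: R₀ = 0.85×143 + 0.79×161 + 0.74×5 = 252.4400
Highest R₀: strategy R with 252.4400.

252.44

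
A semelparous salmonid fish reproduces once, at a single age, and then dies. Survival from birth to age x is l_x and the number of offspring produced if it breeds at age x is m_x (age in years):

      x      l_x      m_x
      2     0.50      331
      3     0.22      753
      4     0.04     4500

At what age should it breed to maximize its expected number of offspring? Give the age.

Expected offspring if breeding at age x = l_x × m_x:
  age 2: 0.50 × 331 = 165.500
  age 3: 0.22 × 753 = 165.660
  age 4: 0.04 × 4500 = 180.000
Maximum at age 4 (180.000).

4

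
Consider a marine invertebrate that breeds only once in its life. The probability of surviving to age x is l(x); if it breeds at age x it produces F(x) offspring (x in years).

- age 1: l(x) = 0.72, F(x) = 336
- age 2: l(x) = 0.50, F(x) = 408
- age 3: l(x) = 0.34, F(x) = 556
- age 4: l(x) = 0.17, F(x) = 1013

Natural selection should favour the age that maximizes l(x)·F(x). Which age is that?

Expected offspring if breeding at age x = l(x) × F(x):
  age 1: 0.72 × 336 = 241.920
  age 2: 0.50 × 408 = 204.000
  age 3: 0.34 × 556 = 189.040
  age 4: 0.17 × 1013 = 172.210
Maximum at age 1 (241.920).

1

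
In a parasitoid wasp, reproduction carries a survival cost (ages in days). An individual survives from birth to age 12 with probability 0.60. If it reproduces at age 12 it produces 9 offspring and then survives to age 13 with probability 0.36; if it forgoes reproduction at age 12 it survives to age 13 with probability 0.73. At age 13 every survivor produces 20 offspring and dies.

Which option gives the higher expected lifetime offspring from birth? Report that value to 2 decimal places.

breed at age 12: R₀ = 0.60 × (9 + 0.36 × 20) = 0.60 × 16.2000 = 9.7200
delay to age 13: R₀ = 0.60 × (0.73 × 20) = 0.60 × 14.6000 = 8.7600
Higher: breed at age 12 (9.7200).

9.72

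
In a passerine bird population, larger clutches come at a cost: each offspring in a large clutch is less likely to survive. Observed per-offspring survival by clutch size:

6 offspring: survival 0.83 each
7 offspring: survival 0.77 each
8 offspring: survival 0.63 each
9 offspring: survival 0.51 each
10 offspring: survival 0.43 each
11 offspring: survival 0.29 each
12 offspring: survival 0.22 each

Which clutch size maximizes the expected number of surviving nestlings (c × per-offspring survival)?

7

Expected surviving nestlings = c × s(c):
  c=6: 6 × 0.83 = 4.980
  c=7: 7 × 0.77 = 5.390
  c=8: 8 × 0.63 = 5.040
  c=9: 9 × 0.51 = 4.590
  c=10: 10 × 0.43 = 4.300
  c=11: 11 × 0.29 = 3.190
  c=12: 12 × 0.22 = 2.640
Maximum at c = 7 (5.390 surviving nestlings).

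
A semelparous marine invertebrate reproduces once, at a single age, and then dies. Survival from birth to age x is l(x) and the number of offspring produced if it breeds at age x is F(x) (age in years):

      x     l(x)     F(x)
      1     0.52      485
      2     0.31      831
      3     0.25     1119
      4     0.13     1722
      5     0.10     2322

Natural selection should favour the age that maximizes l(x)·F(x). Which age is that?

3

Expected offspring if breeding at age x = l(x) × F(x):
  age 1: 0.52 × 485 = 252.200
  age 2: 0.31 × 831 = 257.610
  age 3: 0.25 × 1119 = 279.750
  age 4: 0.13 × 1722 = 223.860
  age 5: 0.10 × 2322 = 232.200
Maximum at age 3 (279.750).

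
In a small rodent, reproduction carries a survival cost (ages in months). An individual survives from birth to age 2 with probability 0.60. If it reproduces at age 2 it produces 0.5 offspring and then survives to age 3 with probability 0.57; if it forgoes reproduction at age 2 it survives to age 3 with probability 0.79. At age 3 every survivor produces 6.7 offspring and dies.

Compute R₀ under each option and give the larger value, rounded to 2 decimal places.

3.18

breed at age 2: R₀ = 0.60 × (0.5 + 0.57 × 6.7) = 0.60 × 4.3190 = 2.5914
delay to age 3: R₀ = 0.60 × (0.79 × 6.7) = 0.60 × 5.2930 = 3.1758
Higher: delay to age 3 (3.1758).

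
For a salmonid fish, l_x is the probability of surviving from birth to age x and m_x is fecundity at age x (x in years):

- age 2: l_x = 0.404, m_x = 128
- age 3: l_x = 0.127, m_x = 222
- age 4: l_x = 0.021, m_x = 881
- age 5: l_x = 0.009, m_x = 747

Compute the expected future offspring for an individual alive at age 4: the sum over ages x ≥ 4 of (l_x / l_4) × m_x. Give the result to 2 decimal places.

l_4 = 0.021. Conditional survival from age 4 to x is l_x / l_4.
  x=4: (0.021/0.021) × 881 = 881.0000
  x=5: (0.009/0.021) × 747 = 320.1429
Sum = 881.0000 + 320.1429 = 1201.1429

1201.14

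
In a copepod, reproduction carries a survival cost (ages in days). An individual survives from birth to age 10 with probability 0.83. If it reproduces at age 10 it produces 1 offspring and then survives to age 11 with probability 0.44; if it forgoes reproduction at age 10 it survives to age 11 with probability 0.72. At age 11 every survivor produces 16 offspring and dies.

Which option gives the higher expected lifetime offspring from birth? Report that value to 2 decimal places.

breed at age 10: R₀ = 0.83 × (1 + 0.44 × 16) = 0.83 × 8.0400 = 6.6732
delay to age 11: R₀ = 0.83 × (0.72 × 16) = 0.83 × 11.5200 = 9.5616
Higher: delay to age 11 (9.5616).

9.56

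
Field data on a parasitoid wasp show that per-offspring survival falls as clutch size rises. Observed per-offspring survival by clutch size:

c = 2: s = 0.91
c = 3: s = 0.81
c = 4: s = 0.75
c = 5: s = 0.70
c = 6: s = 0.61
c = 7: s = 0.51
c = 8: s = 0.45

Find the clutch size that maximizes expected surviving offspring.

Expected surviving offspring = c × s(c):
  c=2: 2 × 0.91 = 1.820
  c=3: 3 × 0.81 = 2.430
  c=4: 4 × 0.75 = 3.000
  c=5: 5 × 0.70 = 3.500
  c=6: 6 × 0.61 = 3.660
  c=7: 7 × 0.51 = 3.570
  c=8: 8 × 0.45 = 3.600
Maximum at c = 6 (3.660 surviving offspring).

6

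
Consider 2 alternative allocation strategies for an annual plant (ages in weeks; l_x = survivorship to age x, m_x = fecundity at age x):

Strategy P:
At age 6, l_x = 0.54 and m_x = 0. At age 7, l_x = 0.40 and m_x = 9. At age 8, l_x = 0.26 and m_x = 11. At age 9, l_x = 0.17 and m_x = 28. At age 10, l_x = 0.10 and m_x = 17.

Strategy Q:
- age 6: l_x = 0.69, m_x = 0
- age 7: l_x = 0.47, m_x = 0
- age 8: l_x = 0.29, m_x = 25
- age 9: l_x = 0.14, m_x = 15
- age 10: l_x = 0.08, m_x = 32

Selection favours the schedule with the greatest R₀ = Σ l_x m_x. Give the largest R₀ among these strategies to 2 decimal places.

12.92

Strategy P: R₀ = 0.54×0 + 0.40×9 + 0.26×11 + 0.17×28 + 0.10×17 = 12.9200
Strategy Q: R₀ = 0.69×0 + 0.47×0 + 0.29×25 + 0.14×15 + 0.08×32 = 11.9100
Highest R₀: strategy P with 12.9200.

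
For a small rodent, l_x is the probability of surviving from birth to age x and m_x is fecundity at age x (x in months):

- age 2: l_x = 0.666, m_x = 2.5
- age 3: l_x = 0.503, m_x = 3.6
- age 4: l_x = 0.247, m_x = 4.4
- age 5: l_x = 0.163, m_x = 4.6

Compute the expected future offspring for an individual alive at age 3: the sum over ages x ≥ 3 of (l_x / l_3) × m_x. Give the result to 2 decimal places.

7.25

l_3 = 0.503. Conditional survival from age 3 to x is l_x / l_3.
  x=3: (0.503/0.503) × 3.6 = 3.6000
  x=4: (0.247/0.503) × 4.4 = 2.1606
  x=5: (0.163/0.503) × 4.6 = 1.4907
Sum = 3.6000 + 2.1606 + 1.4907 = 7.2513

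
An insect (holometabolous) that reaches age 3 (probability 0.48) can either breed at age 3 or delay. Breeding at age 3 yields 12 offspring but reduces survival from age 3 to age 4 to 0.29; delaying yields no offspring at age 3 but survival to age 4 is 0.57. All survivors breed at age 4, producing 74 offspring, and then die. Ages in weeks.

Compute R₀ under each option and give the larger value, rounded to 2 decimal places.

20.25

breed at age 3: R₀ = 0.48 × (12 + 0.29 × 74) = 0.48 × 33.4600 = 16.0608
delay to age 4: R₀ = 0.48 × (0.57 × 74) = 0.48 × 42.1800 = 20.2464
Higher: delay to age 4 (20.2464).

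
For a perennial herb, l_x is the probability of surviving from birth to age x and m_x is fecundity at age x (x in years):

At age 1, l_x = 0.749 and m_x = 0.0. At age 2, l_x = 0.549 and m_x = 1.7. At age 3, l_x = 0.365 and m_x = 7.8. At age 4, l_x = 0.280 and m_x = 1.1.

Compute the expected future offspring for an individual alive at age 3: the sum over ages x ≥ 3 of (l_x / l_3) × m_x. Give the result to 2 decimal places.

8.64

l_3 = 0.365. Conditional survival from age 3 to x is l_x / l_3.
  x=3: (0.365/0.365) × 7.8 = 7.8000
  x=4: (0.280/0.365) × 1.1 = 0.8438
Sum = 7.8000 + 0.8438 = 8.6438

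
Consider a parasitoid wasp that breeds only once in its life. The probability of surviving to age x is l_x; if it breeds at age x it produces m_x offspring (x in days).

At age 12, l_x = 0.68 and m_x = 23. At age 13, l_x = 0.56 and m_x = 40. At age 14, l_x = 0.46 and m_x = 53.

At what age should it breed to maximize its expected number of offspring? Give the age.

14

Expected offspring if breeding at age x = l_x × m_x:
  age 12: 0.68 × 23 = 15.640
  age 13: 0.56 × 40 = 22.400
  age 14: 0.46 × 53 = 24.380
Maximum at age 14 (24.380).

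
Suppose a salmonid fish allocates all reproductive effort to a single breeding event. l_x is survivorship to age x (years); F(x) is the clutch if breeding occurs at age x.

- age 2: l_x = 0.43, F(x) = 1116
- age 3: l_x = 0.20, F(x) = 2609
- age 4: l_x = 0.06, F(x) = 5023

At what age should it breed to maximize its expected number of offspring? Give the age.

Expected offspring if breeding at age x = l_x × F(x):
  age 2: 0.43 × 1116 = 479.880
  age 3: 0.20 × 2609 = 521.800
  age 4: 0.06 × 5023 = 301.380
Maximum at age 3 (521.800).

3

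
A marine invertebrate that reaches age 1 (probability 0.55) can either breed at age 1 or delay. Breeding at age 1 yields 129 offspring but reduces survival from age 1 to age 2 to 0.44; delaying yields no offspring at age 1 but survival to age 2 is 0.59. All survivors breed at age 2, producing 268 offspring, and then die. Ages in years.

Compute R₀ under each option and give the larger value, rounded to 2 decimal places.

135.81

breed at age 1: R₀ = 0.55 × (129 + 0.44 × 268) = 0.55 × 246.9200 = 135.8060
delay to age 2: R₀ = 0.55 × (0.59 × 268) = 0.55 × 158.1200 = 86.9660
Higher: breed at age 1 (135.8060).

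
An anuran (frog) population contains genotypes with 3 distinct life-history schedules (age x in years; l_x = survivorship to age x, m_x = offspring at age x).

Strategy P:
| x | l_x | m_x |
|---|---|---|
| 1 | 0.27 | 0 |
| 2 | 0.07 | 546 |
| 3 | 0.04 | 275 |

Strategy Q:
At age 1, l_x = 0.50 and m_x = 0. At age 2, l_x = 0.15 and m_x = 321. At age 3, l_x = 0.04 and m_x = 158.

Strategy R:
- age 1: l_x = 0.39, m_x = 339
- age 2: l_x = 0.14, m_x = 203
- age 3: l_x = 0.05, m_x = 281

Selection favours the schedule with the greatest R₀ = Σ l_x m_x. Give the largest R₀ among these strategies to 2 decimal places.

Strategy P: R₀ = 0.27×0 + 0.07×546 + 0.04×275 = 49.2200
Strategy Q: R₀ = 0.50×0 + 0.15×321 + 0.04×158 = 54.4700
Strategy R: R₀ = 0.39×339 + 0.14×203 + 0.05×281 = 174.6800
Highest R₀: strategy R with 174.6800.

174.68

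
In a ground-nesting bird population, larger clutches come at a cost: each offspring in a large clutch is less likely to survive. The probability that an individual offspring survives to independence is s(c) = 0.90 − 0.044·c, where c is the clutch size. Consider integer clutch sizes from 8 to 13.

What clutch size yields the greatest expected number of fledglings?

Expected fledglings = c × s(c):
  c=8: 8 × 0.548 = 4.384
  c=9: 9 × 0.504 = 4.536
  c=10: 10 × 0.460 = 4.600
  c=11: 11 × 0.416 = 4.576
  c=12: 12 × 0.372 = 4.464
  c=13: 13 × 0.328 = 4.264
Maximum at c = 10 (4.600 fledglings).

10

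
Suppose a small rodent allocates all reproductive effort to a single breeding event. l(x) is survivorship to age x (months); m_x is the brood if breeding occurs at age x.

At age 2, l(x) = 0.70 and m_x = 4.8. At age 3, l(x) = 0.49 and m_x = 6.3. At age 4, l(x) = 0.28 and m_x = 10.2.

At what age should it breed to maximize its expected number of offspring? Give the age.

Expected offspring if breeding at age x = l(x) × m_x:
  age 2: 0.70 × 4.8 = 3.360
  age 3: 0.49 × 6.3 = 3.087
  age 4: 0.28 × 10.2 = 2.856
Maximum at age 2 (3.360).

2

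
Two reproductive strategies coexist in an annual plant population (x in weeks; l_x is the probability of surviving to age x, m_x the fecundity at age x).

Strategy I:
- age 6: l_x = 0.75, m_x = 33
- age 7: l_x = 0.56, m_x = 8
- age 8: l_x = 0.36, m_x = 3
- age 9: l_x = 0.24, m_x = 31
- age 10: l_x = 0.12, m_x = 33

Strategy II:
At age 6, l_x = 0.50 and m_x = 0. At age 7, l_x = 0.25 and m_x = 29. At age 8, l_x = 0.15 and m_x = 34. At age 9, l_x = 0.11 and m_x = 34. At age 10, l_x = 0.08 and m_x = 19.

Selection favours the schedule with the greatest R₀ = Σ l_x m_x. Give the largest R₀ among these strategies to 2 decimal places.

Strategy I: R₀ = 0.75×33 + 0.56×8 + 0.36×3 + 0.24×31 + 0.12×33 = 41.7100
Strategy II: R₀ = 0.50×0 + 0.25×29 + 0.15×34 + 0.11×34 + 0.08×19 = 17.6100
Highest R₀: strategy I with 41.7100.

41.71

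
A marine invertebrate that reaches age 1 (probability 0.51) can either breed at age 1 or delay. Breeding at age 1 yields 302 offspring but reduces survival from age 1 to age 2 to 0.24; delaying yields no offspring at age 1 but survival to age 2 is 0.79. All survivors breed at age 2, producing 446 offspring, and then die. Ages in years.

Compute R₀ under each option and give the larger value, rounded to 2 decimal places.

208.61

breed at age 1: R₀ = 0.51 × (302 + 0.24 × 446) = 0.51 × 409.0400 = 208.6104
delay to age 2: R₀ = 0.51 × (0.79 × 446) = 0.51 × 352.3400 = 179.6934
Higher: breed at age 1 (208.6104).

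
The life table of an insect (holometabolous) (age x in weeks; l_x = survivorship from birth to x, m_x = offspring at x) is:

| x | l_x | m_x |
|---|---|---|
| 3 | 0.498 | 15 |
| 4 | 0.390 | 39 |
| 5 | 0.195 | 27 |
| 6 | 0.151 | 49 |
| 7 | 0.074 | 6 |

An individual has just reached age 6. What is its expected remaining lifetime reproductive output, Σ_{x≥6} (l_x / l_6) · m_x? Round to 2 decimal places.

51.94

l_6 = 0.151. Conditional survival from age 6 to x is l_x / l_6.
  x=6: (0.151/0.151) × 49 = 49.0000
  x=7: (0.074/0.151) × 6 = 2.9404
Sum = 49.0000 + 2.9404 = 51.9404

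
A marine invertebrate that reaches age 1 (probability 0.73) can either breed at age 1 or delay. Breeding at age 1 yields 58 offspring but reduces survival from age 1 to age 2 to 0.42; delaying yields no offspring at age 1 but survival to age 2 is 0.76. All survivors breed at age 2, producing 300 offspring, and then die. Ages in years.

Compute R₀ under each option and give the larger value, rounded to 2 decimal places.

breed at age 1: R₀ = 0.73 × (58 + 0.42 × 300) = 0.73 × 184.0000 = 134.3200
delay to age 2: R₀ = 0.73 × (0.76 × 300) = 0.73 × 228.0000 = 166.4400
Higher: delay to age 2 (166.4400).

166.44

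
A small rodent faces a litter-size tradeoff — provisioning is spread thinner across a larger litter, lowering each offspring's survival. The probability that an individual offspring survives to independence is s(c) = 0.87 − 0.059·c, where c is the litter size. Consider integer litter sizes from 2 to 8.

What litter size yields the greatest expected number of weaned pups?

Expected weaned pups = c × s(c):
  c=2: 2 × 0.752 = 1.504
  c=3: 3 × 0.693 = 2.079
  c=4: 4 × 0.634 = 2.536
  c=5: 5 × 0.575 = 2.875
  c=6: 6 × 0.516 = 3.096
  c=7: 7 × 0.457 = 3.199
  c=8: 8 × 0.398 = 3.184
Maximum at c = 7 (3.199 weaned pups).

7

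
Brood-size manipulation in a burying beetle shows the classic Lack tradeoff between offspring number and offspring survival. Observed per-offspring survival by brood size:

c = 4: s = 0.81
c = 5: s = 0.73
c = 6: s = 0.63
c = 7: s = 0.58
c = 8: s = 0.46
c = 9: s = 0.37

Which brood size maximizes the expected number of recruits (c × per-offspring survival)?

7

Expected recruits = c × s(c):
  c=4: 4 × 0.81 = 3.240
  c=5: 5 × 0.73 = 3.650
  c=6: 6 × 0.63 = 3.780
  c=7: 7 × 0.58 = 4.060
  c=8: 8 × 0.46 = 3.680
  c=9: 9 × 0.37 = 3.330
Maximum at c = 7 (4.060 recruits).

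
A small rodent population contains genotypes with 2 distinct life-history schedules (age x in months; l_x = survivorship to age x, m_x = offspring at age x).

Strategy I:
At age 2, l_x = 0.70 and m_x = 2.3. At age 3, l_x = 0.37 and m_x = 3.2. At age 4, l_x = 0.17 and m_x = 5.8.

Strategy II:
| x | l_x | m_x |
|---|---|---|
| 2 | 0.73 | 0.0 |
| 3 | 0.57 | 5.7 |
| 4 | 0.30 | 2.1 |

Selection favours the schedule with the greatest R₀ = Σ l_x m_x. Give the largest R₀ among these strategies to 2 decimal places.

3.88

Strategy I: R₀ = 0.70×2.3 + 0.37×3.2 + 0.17×5.8 = 3.7800
Strategy II: R₀ = 0.73×0.0 + 0.57×5.7 + 0.30×2.1 = 3.8790
Highest R₀: strategy II with 3.8790.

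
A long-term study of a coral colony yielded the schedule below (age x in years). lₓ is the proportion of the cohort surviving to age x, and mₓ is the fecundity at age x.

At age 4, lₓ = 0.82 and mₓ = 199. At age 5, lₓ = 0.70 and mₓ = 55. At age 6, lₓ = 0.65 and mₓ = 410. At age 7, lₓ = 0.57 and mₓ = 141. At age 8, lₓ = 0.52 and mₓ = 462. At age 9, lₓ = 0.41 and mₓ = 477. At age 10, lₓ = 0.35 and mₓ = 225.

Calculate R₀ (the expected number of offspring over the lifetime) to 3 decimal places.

R₀ = Σ lₓ mₓ:
  age 4: 0.82 × 199 = 163.1800
  age 5: 0.70 × 55 = 38.5000
  age 6: 0.65 × 410 = 266.5000
  age 7: 0.57 × 141 = 80.3700
  age 8: 0.52 × 462 = 240.2400
  age 9: 0.41 × 477 = 195.5700
  age 10: 0.35 × 225 = 78.7500
R₀ = 163.1800 + 38.5000 + 266.5000 + 80.3700 + 240.2400 + 195.5700 + 78.7500 = 1063.1100

1063.110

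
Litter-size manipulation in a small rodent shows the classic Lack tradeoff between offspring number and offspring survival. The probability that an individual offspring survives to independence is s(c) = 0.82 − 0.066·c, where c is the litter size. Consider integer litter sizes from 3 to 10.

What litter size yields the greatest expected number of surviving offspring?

Expected surviving offspring = c × s(c):
  c=3: 3 × 0.622 = 1.866
  c=4: 4 × 0.556 = 2.224
  c=5: 5 × 0.490 = 2.450
  c=6: 6 × 0.424 = 2.544
  c=7: 7 × 0.358 = 2.506
  c=8: 8 × 0.292 = 2.336
  c=9: 9 × 0.226 = 2.034
  c=10: 10 × 0.160 = 1.600
Maximum at c = 6 (2.544 surviving offspring).

6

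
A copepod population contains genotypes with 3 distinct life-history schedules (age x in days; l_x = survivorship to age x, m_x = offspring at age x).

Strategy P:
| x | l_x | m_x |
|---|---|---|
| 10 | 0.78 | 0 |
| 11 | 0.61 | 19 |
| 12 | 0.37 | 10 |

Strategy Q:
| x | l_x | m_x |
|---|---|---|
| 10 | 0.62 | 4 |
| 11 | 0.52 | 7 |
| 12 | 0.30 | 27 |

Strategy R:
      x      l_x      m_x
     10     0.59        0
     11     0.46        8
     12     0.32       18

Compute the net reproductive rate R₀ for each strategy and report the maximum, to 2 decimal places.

Strategy P: R₀ = 0.78×0 + 0.61×19 + 0.37×10 = 15.2900
Strategy Q: R₀ = 0.62×4 + 0.52×7 + 0.30×27 = 14.2200
Strategy R: R₀ = 0.59×0 + 0.46×8 + 0.32×18 = 9.4400
Highest R₀: strategy P with 15.2900.

15.29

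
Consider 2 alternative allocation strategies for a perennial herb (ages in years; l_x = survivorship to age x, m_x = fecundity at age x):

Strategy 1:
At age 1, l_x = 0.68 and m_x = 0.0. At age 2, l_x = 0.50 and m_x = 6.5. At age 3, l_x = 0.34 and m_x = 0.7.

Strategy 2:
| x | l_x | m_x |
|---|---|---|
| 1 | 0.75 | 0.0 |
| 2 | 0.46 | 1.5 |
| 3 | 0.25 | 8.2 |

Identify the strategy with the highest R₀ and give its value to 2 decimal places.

3.49

Strategy 1: R₀ = 0.68×0.0 + 0.50×6.5 + 0.34×0.7 = 3.4880
Strategy 2: R₀ = 0.75×0.0 + 0.46×1.5 + 0.25×8.2 = 2.7400
Highest R₀: strategy 1 with 3.4880.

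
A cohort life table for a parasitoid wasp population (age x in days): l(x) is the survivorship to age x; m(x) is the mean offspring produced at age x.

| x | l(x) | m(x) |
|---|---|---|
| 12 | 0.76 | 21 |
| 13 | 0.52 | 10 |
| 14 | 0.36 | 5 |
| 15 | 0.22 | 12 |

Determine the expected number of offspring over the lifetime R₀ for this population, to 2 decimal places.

25.60

R₀ = Σ l(x) m(x):
  age 12: 0.76 × 21 = 15.9600
  age 13: 0.52 × 10 = 5.2000
  age 14: 0.36 × 5 = 1.8000
  age 15: 0.22 × 12 = 2.6400
R₀ = 15.9600 + 5.2000 + 1.8000 + 2.6400 = 25.6000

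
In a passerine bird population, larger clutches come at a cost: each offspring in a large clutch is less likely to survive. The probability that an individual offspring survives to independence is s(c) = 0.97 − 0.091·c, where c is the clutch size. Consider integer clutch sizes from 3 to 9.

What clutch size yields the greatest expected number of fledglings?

5

Expected fledglings = c × s(c):
  c=3: 3 × 0.697 = 2.091
  c=4: 4 × 0.606 = 2.424
  c=5: 5 × 0.515 = 2.575
  c=6: 6 × 0.424 = 2.544
  c=7: 7 × 0.333 = 2.331
  c=8: 8 × 0.242 = 1.936
  c=9: 9 × 0.151 = 1.359
Maximum at c = 5 (2.575 fledglings).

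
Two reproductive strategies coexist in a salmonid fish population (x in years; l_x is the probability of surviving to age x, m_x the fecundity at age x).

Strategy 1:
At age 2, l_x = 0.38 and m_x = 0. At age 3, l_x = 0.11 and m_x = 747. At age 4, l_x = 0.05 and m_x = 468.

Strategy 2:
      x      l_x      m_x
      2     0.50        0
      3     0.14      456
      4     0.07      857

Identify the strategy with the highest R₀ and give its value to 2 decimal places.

123.83

Strategy 1: R₀ = 0.38×0 + 0.11×747 + 0.05×468 = 105.5700
Strategy 2: R₀ = 0.50×0 + 0.14×456 + 0.07×857 = 123.8300
Highest R₀: strategy 2 with 123.8300.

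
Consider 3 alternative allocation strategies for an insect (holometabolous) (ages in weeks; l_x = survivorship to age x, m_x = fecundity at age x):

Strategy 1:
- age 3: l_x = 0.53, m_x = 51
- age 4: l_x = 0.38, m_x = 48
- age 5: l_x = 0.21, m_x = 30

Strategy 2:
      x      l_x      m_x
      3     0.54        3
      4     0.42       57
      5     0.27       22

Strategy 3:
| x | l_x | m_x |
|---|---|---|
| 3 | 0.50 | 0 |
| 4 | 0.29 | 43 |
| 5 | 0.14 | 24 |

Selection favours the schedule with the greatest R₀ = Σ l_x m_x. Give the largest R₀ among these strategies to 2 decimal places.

Strategy 1: R₀ = 0.53×51 + 0.38×48 + 0.21×30 = 51.5700
Strategy 2: R₀ = 0.54×3 + 0.42×57 + 0.27×22 = 31.5000
Strategy 3: R₀ = 0.50×0 + 0.29×43 + 0.14×24 = 15.8300
Highest R₀: strategy 1 with 51.5700.

51.57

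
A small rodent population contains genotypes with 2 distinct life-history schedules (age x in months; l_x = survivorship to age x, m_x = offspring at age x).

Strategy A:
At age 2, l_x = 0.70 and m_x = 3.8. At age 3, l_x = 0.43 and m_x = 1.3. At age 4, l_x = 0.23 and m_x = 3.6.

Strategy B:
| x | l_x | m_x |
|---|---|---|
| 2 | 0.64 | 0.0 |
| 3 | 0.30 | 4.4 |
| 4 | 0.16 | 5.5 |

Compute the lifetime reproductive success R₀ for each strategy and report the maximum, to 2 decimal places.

Strategy A: R₀ = 0.70×3.8 + 0.43×1.3 + 0.23×3.6 = 4.0470
Strategy B: R₀ = 0.64×0.0 + 0.30×4.4 + 0.16×5.5 = 2.2000
Highest R₀: strategy A with 4.0470.

4.05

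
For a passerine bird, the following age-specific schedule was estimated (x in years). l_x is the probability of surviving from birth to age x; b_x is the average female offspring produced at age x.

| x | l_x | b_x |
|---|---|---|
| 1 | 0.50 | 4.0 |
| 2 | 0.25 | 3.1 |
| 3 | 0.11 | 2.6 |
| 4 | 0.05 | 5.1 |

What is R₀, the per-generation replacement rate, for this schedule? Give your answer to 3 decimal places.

R₀ = Σ l_x b_x:
  age 1: 0.50 × 4.0 = 2.0000
  age 2: 0.25 × 3.1 = 0.7750
  age 3: 0.11 × 2.6 = 0.2860
  age 4: 0.05 × 5.1 = 0.2550
R₀ = 2.0000 + 0.7750 + 0.2860 + 0.2550 = 3.3160

3.316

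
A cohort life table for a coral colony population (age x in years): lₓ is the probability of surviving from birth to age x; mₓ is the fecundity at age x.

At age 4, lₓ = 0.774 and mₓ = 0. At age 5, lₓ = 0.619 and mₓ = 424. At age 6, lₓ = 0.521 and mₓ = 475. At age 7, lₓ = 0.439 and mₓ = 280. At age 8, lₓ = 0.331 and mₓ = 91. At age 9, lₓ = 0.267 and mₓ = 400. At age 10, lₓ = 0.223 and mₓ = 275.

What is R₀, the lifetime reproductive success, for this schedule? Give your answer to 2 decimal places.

831.10

R₀ = Σ lₓ mₓ:
  age 4: 0.774 × 0 = 0.0000
  age 5: 0.619 × 424 = 262.4560
  age 6: 0.521 × 475 = 247.4750
  age 7: 0.439 × 280 = 122.9200
  age 8: 0.331 × 91 = 30.1210
  age 9: 0.267 × 400 = 106.8000
  age 10: 0.223 × 275 = 61.3250
R₀ = 0.0000 + 262.4560 + 247.4750 + 122.9200 + 30.1210 + 106.8000 + 61.3250 = 831.0970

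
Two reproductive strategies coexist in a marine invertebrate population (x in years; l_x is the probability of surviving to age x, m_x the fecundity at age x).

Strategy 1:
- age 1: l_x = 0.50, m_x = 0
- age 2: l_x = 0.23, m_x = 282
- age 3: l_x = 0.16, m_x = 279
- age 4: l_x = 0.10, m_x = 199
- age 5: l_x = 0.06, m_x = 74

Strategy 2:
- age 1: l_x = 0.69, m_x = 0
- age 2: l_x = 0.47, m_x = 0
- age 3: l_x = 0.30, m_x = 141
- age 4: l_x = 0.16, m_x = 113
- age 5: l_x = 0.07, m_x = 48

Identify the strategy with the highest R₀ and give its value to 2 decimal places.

Strategy 1: R₀ = 0.50×0 + 0.23×282 + 0.16×279 + 0.10×199 + 0.06×74 = 133.8400
Strategy 2: R₀ = 0.69×0 + 0.47×0 + 0.30×141 + 0.16×113 + 0.07×48 = 63.7400
Highest R₀: strategy 1 with 133.8400.

133.84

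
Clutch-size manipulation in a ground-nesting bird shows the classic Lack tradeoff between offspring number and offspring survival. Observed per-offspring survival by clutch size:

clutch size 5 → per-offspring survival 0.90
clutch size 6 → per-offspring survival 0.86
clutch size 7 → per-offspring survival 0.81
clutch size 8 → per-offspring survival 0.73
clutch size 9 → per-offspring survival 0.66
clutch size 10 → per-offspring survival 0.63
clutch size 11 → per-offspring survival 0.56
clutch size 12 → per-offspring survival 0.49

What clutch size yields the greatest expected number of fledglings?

Expected fledglings = c × s(c):
  c=5: 5 × 0.90 = 4.500
  c=6: 6 × 0.86 = 5.160
  c=7: 7 × 0.81 = 5.670
  c=8: 8 × 0.73 = 5.840
  c=9: 9 × 0.66 = 5.940
  c=10: 10 × 0.63 = 6.300
  c=11: 11 × 0.56 = 6.160
  c=12: 12 × 0.49 = 5.880
Maximum at c = 10 (6.300 fledglings).

10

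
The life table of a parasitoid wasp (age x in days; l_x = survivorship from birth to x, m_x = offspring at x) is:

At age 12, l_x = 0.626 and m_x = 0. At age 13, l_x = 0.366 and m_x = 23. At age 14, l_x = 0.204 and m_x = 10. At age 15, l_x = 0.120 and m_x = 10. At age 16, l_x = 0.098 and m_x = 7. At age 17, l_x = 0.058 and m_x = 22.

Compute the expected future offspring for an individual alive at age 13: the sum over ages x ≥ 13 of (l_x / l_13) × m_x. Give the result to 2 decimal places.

l_13 = 0.366. Conditional survival from age 13 to x is l_x / l_13.
  x=13: (0.366/0.366) × 23 = 23.0000
  x=14: (0.204/0.366) × 10 = 5.5738
  x=15: (0.120/0.366) × 10 = 3.2787
  x=16: (0.098/0.366) × 7 = 1.8743
  x=17: (0.058/0.366) × 22 = 3.4863
Sum = 23.0000 + 5.5738 + 3.2787 + 1.8743 + 3.4863 = 37.2131

37.21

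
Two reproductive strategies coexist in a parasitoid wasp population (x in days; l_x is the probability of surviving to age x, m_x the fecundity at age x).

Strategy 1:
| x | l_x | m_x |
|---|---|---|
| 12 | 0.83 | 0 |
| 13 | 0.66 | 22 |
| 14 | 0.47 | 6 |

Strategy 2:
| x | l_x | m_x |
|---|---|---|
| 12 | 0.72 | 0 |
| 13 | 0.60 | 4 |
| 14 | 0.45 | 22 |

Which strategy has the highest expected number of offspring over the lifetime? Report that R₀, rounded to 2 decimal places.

17.34

Strategy 1: R₀ = 0.83×0 + 0.66×22 + 0.47×6 = 17.3400
Strategy 2: R₀ = 0.72×0 + 0.60×4 + 0.45×22 = 12.3000
Highest R₀: strategy 1 with 17.3400.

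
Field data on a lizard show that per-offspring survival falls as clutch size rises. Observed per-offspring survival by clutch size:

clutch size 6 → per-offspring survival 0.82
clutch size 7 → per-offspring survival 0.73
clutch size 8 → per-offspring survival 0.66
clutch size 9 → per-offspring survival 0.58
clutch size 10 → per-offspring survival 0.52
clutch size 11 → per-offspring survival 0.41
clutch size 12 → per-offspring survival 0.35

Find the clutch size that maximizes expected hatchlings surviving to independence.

Expected hatchlings surviving to independence = c × s(c):
  c=6: 6 × 0.82 = 4.920
  c=7: 7 × 0.73 = 5.110
  c=8: 8 × 0.66 = 5.280
  c=9: 9 × 0.58 = 5.220
  c=10: 10 × 0.52 = 5.200
  c=11: 11 × 0.41 = 4.510
  c=12: 12 × 0.35 = 4.200
Maximum at c = 8 (5.280 hatchlings surviving to independence).

8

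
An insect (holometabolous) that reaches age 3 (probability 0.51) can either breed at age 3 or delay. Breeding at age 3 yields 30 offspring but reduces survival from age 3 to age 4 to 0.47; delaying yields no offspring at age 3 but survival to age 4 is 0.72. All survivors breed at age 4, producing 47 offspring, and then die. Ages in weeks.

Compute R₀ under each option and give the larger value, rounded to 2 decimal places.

breed at age 3: R₀ = 0.51 × (30 + 0.47 × 47) = 0.51 × 52.0900 = 26.5659
delay to age 4: R₀ = 0.51 × (0.72 × 47) = 0.51 × 33.8400 = 17.2584
Higher: breed at age 3 (26.5659).

26.57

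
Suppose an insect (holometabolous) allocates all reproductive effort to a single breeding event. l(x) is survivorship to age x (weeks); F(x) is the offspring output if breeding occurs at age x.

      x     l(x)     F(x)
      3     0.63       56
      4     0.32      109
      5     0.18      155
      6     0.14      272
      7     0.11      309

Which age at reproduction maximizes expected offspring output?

6

Expected offspring if breeding at age x = l(x) × F(x):
  age 3: 0.63 × 56 = 35.280
  age 4: 0.32 × 109 = 34.880
  age 5: 0.18 × 155 = 27.900
  age 6: 0.14 × 272 = 38.080
  age 7: 0.11 × 309 = 33.990
Maximum at age 6 (38.080).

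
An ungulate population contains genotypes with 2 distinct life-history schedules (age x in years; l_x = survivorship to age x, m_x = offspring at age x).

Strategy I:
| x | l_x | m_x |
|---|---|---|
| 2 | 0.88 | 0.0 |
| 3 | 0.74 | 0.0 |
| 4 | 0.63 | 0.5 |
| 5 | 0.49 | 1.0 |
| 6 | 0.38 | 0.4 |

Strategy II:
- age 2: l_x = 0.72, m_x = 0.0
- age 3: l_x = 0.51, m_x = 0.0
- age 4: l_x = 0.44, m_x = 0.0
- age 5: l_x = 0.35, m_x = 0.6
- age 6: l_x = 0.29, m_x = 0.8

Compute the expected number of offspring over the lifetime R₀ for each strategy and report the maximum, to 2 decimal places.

0.96

Strategy I: R₀ = 0.88×0.0 + 0.74×0.0 + 0.63×0.5 + 0.49×1.0 + 0.38×0.4 = 0.9570
Strategy II: R₀ = 0.72×0.0 + 0.51×0.0 + 0.44×0.0 + 0.35×0.6 + 0.29×0.8 = 0.4420
Highest R₀: strategy I with 0.9570.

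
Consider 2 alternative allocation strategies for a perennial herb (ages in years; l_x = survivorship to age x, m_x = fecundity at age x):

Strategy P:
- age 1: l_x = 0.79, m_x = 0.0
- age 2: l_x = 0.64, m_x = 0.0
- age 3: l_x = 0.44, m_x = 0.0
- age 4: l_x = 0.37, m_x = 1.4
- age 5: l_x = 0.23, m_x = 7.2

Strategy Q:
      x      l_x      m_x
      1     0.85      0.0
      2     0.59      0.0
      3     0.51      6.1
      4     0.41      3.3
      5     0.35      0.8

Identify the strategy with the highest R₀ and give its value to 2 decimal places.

Strategy P: R₀ = 0.79×0.0 + 0.64×0.0 + 0.44×0.0 + 0.37×1.4 + 0.23×7.2 = 2.1740
Strategy Q: R₀ = 0.85×0.0 + 0.59×0.0 + 0.51×6.1 + 0.41×3.3 + 0.35×0.8 = 4.7440
Highest R₀: strategy Q with 4.7440.

4.74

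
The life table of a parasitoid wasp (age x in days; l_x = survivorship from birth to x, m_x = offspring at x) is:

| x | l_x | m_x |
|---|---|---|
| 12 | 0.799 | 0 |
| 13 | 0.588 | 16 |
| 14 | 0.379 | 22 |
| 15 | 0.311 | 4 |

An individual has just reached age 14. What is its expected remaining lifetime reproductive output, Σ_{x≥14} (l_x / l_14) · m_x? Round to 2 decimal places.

25.28

l_14 = 0.379. Conditional survival from age 14 to x is l_x / l_14.
  x=14: (0.379/0.379) × 22 = 22.0000
  x=15: (0.311/0.379) × 4 = 3.2823
Sum = 22.0000 + 3.2823 = 25.2823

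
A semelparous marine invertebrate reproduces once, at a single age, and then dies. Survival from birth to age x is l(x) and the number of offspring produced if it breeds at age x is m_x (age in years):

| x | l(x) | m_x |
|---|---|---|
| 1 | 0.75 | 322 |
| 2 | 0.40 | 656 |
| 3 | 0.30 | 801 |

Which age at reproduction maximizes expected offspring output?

Expected offspring if breeding at age x = l(x) × m_x:
  age 1: 0.75 × 322 = 241.500
  age 2: 0.40 × 656 = 262.400
  age 3: 0.30 × 801 = 240.300
Maximum at age 2 (262.400).

2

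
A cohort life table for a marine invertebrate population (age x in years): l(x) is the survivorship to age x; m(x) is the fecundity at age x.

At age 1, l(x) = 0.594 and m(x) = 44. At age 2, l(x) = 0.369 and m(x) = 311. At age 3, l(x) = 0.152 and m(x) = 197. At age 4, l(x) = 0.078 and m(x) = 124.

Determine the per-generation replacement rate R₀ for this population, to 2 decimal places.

R₀ = Σ l(x) m(x):
  age 1: 0.594 × 44 = 26.1360
  age 2: 0.369 × 311 = 114.7590
  age 3: 0.152 × 197 = 29.9440
  age 4: 0.078 × 124 = 9.6720
R₀ = 26.1360 + 114.7590 + 29.9440 + 9.6720 = 180.5110

180.51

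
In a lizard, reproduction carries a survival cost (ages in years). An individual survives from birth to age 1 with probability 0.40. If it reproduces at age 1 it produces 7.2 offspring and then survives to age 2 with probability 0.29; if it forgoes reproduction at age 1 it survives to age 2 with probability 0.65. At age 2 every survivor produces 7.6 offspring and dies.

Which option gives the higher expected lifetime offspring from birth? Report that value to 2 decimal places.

3.76

breed at age 1: R₀ = 0.40 × (7.2 + 0.29 × 7.6) = 0.40 × 9.4040 = 3.7616
delay to age 2: R₀ = 0.40 × (0.65 × 7.6) = 0.40 × 4.9400 = 1.9760
Higher: breed at age 1 (3.7616).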